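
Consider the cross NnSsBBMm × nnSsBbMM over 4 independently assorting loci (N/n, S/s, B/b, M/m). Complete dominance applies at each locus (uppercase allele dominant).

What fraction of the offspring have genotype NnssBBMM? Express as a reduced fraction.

P(NnssBBMM) = 1/32

NnSsBBMm gametes: NSBM×2, NSBm×2, NsBM×2, NsBm×2, nSBM×2, nSBm×2, nsBM×2, nsBm×2
nnSsBbMM gametes: nSBM×4, nSbM×4, nsBM×4, nsbM×4
NnSsBBMm×nnSsBbMM grid (16·16=256): NnSSBBMM=8 NnSSBBMm=8 NnSSBbMM=8 NnSSBbMm=8 NnSsBBMM=16 NnSsBBMm=16 NnSsBbMM=16 NnSsBbMm=16 NnssBBMM=8 NnssBBMm=8 NnssBbMM=8 NnssBbMm=8 nnSSBBMM=8 nnSSBBMm=8 nnSSBbMM=8 nnSSBbMm=8 nnSsBBMM=16 nnSsBBMm=16 nnSsBbMM=16 nnSsBbMm=16 nnssBBMM=8 nnssBBMm=8 nnssBbMM=8 nnssBbMm=8
NnssBBMM hits 8/256; gcd=8; 8÷8/256÷8 = 1/32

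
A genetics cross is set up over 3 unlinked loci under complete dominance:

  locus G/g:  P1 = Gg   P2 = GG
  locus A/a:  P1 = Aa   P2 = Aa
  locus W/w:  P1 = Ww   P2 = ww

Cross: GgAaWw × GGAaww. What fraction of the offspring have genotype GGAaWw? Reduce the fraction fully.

GgAaWw gametes: GAW×1, GAw×1, GaW×1, Gaw×1, gAW×1, gAw×1, gaW×1, gaw×1
GGAaww gametes: GAw×4, Gaw×4
GgAaWw×GGAaww grid (8·8=64): GGAAWw=4 GGAAww=4 GGAaWw=8 GGAaww=8 GGaaWw=4 GGaaww=4 GgAAWw=4 GgAAww=4 GgAaWw=8 GgAaww=8 GgaaWw=4 Ggaaww=4
GGAaWw hits 8/64; gcd=8; 8÷8/64÷8 = 1/8

P(GGAaWw) = 1/8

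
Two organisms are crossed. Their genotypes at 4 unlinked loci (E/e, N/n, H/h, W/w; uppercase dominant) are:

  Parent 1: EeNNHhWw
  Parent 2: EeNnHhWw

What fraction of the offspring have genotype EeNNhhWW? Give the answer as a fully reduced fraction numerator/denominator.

P(EeNNhhWW) = 1/64

EeNNHhWw gametes: ENHW×2, ENHw×2, ENhW×2, ENhw×2, eNHW×2, eNHw×2, eNhW×2, eNhw×2
EeNnHhWw gametes: ENHW×1, ENHw×1, ENhW×1, ENhw×1, EnHW×1, EnHw×1, EnhW×1, Enhw×1, eNHW×1, eNHw×1, eNhW×1, eNhw×1, enHW×1, enHw×1, enhW×1, enhw×1
EeNNHhWw×EeNnHhWw grid (16·16=256): EENNHHWW=2 EENNHHWw=4 EENNHHww=2 EENNHhWW=4 EENNHhWw=8 EENNHhww=4 EENNhhWW=2 EENNhhWw=4 EENNhhww=2 EENnHHWW=2 EENnHHWw=4 EENnHHww=2 EENnHhWW=4 EENnHhWw=8 EENnHhww=4 EENnhhWW=2 EENnhhWw=4 EENnhhww=2 EeNNHHWW=4 EeNNHHWw=8 EeNNHHww=4 EeNNHhWW=8 EeNNHhWw=16 EeNNHhww=8 EeNNhhWW=4 EeNNhhWw=8 EeNNhhww=4 EeNnHHWW=4 EeNnHHWw=8 EeNnHHww=4 EeNnHhWW=8 EeNnHhWw=16 EeNnHhww=8 EeNnhhWW=4 EeNnhhWw=8 EeNnhhww=4 eeNNHHWW=2 eeNNHHWw=4 eeNNHHww=2 eeNNHhWW=4 eeNNHhWw=8 eeNNHhww=4 eeNNhhWW=2 eeNNhhWw=4 eeNNhhww=2 eeNnHHWW=2 eeNnHHWw=4 eeNnHHww=2 eeNnHhWW=4 eeNnHhWw=8 eeNnHhww=4 eeNnhhWW=2 eeNnhhWw=4 eeNnhhww=2
EeNNhhWW hits 4/256; gcd=4; 4÷4/256÷4 = 1/64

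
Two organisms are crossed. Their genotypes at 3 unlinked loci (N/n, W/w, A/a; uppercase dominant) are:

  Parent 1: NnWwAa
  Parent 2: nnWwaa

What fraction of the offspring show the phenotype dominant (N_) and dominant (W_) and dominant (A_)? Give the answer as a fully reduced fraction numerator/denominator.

P(N_ W_ A_) = 3/16

NnWwAa gametes: NWA×1, NWa×1, NwA×1, Nwa×1, nWA×1, nWa×1, nwA×1, nwa×1
nnWwaa gametes: nWa×4, nwa×4
NnWwAa×nnWwaa grid (8·8=64): NnWWAa=4 NnWWaa=4 NnWwAa=8 NnWwaa=8 NnwwAa=4 Nnwwaa=4 nnWWAa=4 nnWWaa=4 nnWwAa=8 nnWwaa=8 nnwwAa=4 nnwwaa=4
N_ W_ A_ hits 12/64; gcd=4; 12÷4/64÷4 = 3/16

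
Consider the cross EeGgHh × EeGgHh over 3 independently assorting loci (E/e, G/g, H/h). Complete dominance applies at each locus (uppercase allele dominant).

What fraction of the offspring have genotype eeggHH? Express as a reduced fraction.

EeGgHh gametes: EGH×1, EGh×1, EgH×1, Egh×1, eGH×1, eGh×1, egH×1, egh×1
EeGgHh gametes: EGH×1, EGh×1, EgH×1, Egh×1, eGH×1, eGh×1, egH×1, egh×1
EeGgHh×EeGgHh grid (8·8=64): EEGGHH=1 EEGGHh=2 EEGGhh=1 EEGgHH=2 EEGgHh=4 EEGghh=2 EEggHH=1 EEggHh=2 EEgghh=1 EeGGHH=2 EeGGHh=4 EeGGhh=2 EeGgHH=4 EeGgHh=8 EeGghh=4 EeggHH=2 EeggHh=4 Eegghh=2 eeGGHH=1 eeGGHh=2 eeGGhh=1 eeGgHH=2 eeGgHh=4 eeGghh=2 eeggHH=1 eeggHh=2 eegghh=1
eeggHH hits 1/64; gcd=1; 1÷1/64÷1 = 1/64

P(eeggHH) = 1/64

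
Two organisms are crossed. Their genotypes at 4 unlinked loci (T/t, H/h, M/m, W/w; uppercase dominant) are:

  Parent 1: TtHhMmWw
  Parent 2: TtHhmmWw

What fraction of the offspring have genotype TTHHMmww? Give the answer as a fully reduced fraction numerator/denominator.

P(TTHHMmww) = 1/128

TtHhMmWw gametes: THMW×1, THMw×1, THmW×1, THmw×1, ThMW×1, ThMw×1, ThmW×1, Thmw×1, tHMW×1, tHMw×1, tHmW×1, tHmw×1, thMW×1, thMw×1, thmW×1, thmw×1
TtHhmmWw gametes: THmW×2, THmw×2, ThmW×2, Thmw×2, tHmW×2, tHmw×2, thmW×2, thmw×2
TtHhMmWw×TtHhmmWw grid (16·16=256): TTHHMmWW=2 TTHHMmWw=4 TTHHMmww=2 TTHHmmWW=2 TTHHmmWw=4 TTHHmmww=2 TTHhMmWW=4 TTHhMmWw=8 TTHhMmww=4 TTHhmmWW=4 TTHhmmWw=8 TTHhmmww=4 TThhMmWW=2 TThhMmWw=4 TThhMmww=2 TThhmmWW=2 TThhmmWw=4 TThhmmww=2 TtHHMmWW=4 TtHHMmWw=8 TtHHMmww=4 TtHHmmWW=4 TtHHmmWw=8 TtHHmmww=4 TtHhMmWW=8 TtHhMmWw=16 TtHhMmww=8 TtHhmmWW=8 TtHhmmWw=16 TtHhmmww=8 TthhMmWW=4 TthhMmWw=8 TthhMmww=4 TthhmmWW=4 TthhmmWw=8 Tthhmmww=4 ttHHMmWW=2 ttHHMmWw=4 ttHHMmww=2 ttHHmmWW=2 ttHHmmWw=4 ttHHmmww=2 ttHhMmWW=4 ttHhMmWw=8 ttHhMmww=4 ttHhmmWW=4 ttHhmmWw=8 ttHhmmww=4 tthhMmWW=2 tthhMmWw=4 tthhMmww=2 tthhmmWW=2 tthhmmWw=4 tthhmmww=2
TTHHMmww hits 2/256; gcd=2; 2÷2/256÷2 = 1/128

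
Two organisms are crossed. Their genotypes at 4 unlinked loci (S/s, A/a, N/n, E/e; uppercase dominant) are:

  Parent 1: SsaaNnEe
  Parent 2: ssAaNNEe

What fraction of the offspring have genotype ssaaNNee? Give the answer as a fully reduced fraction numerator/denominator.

SsaaNnEe gametes: SaNE×2, SaNe×2, SanE×2, Sane×2, saNE×2, saNe×2, sanE×2, sane×2
ssAaNNEe gametes: sANE×4, sANe×4, saNE×4, saNe×4
SsaaNnEe×ssAaNNEe grid (16·16=256): SsAaNNEE=8 SsAaNNEe=16 SsAaNNee=8 SsAaNnEE=8 SsAaNnEe=16 SsAaNnee=8 SsaaNNEE=8 SsaaNNEe=16 SsaaNNee=8 SsaaNnEE=8 SsaaNnEe=16 SsaaNnee=8 ssAaNNEE=8 ssAaNNEe=16 ssAaNNee=8 ssAaNnEE=8 ssAaNnEe=16 ssAaNnee=8 ssaaNNEE=8 ssaaNNEe=16 ssaaNNee=8 ssaaNnEE=8 ssaaNnEe=16 ssaaNnee=8
ssaaNNee hits 8/256; gcd=8; 8÷8/256÷8 = 1/32

P(ssaaNNee) = 1/32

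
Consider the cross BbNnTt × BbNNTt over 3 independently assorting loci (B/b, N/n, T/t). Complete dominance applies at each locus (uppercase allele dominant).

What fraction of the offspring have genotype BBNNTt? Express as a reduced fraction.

BbNnTt gametes: BNT×1, BNt×1, BnT×1, Bnt×1, bNT×1, bNt×1, bnT×1, bnt×1
BbNNTt gametes: BNT×2, BNt×2, bNT×2, bNt×2
BbNnTt×BbNNTt grid (8·8=64): BBNNTT=2 BBNNTt=4 BBNNtt=2 BBNnTT=2 BBNnTt=4 BBNntt=2 BbNNTT=4 BbNNTt=8 BbNNtt=4 BbNnTT=4 BbNnTt=8 BbNntt=4 bbNNTT=2 bbNNTt=4 bbNNtt=2 bbNnTT=2 bbNnTt=4 bbNntt=2
BBNNTt hits 4/64; gcd=4; 4÷4/64÷4 = 1/16

P(BBNNTt) = 1/16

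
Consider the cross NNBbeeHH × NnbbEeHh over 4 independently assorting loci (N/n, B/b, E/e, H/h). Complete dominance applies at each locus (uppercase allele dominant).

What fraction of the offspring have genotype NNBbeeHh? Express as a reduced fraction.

P(NNBbeeHh) = 1/16

NNBbeeHH gametes: NBeH×8, NbeH×8
NnbbEeHh gametes: NbEH×2, NbEh×2, NbeH×2, Nbeh×2, nbEH×2, nbEh×2, nbeH×2, nbeh×2
NNBbeeHH×NnbbEeHh grid (16·16=256): NNBbEeHH=16 NNBbEeHh=16 NNBbeeHH=16 NNBbeeHh=16 NNbbEeHH=16 NNbbEeHh=16 NNbbeeHH=16 NNbbeeHh=16 NnBbEeHH=16 NnBbEeHh=16 NnBbeeHH=16 NnBbeeHh=16 NnbbEeHH=16 NnbbEeHh=16 NnbbeeHH=16 NnbbeeHh=16
NNBbeeHh hits 16/256; gcd=16; 16÷16/256÷16 = 1/16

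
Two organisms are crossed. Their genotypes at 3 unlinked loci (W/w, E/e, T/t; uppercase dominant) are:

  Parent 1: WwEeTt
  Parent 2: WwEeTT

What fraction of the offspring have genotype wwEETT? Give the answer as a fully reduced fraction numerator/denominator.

P(wwEETT) = 1/32

WwEeTt gametes: WET×1, WEt×1, WeT×1, Wet×1, wET×1, wEt×1, weT×1, wet×1
WwEeTT gametes: WET×2, WeT×2, wET×2, weT×2
WwEeTt×WwEeTT grid (8·8=64): WWEETT=2 WWEETt=2 WWEeTT=4 WWEeTt=4 WWeeTT=2 WWeeTt=2 WwEETT=4 WwEETt=4 WwEeTT=8 WwEeTt=8 WweeTT=4 WweeTt=4 wwEETT=2 wwEETt=2 wwEeTT=4 wwEeTt=4 wweeTT=2 wweeTt=2
wwEETT hits 2/64; gcd=2; 2÷2/64÷2 = 1/32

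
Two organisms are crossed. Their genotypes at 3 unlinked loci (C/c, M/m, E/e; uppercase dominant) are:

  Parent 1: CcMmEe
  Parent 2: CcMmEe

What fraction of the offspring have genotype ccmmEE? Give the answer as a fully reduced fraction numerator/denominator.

P(ccmmEE) = 1/64

CcMmEe gametes: CME×1, CMe×1, CmE×1, Cme×1, cME×1, cMe×1, cmE×1, cme×1
CcMmEe gametes: CME×1, CMe×1, CmE×1, Cme×1, cME×1, cMe×1, cmE×1, cme×1
CcMmEe×CcMmEe grid (8·8=64): CCMMEE=1 CCMMEe=2 CCMMee=1 CCMmEE=2 CCMmEe=4 CCMmee=2 CCmmEE=1 CCmmEe=2 CCmmee=1 CcMMEE=2 CcMMEe=4 CcMMee=2 CcMmEE=4 CcMmEe=8 CcMmee=4 CcmmEE=2 CcmmEe=4 Ccmmee=2 ccMMEE=1 ccMMEe=2 ccMMee=1 ccMmEE=2 ccMmEe=4 ccMmee=2 ccmmEE=1 ccmmEe=2 ccmmee=1
ccmmEE hits 1/64; gcd=1; 1÷1/64÷1 = 1/64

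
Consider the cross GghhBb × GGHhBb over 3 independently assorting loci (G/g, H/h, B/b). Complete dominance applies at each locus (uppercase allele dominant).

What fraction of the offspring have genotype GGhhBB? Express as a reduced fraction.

GghhBb gametes: GhB×2, Ghb×2, ghB×2, ghb×2
GGHhBb gametes: GHB×2, GHb×2, GhB×2, Ghb×2
GghhBb×GGHhBb grid (8·8=64): GGHhBB=4 GGHhBb=8 GGHhbb=4 GGhhBB=4 GGhhBb=8 GGhhbb=4 GgHhBB=4 GgHhBb=8 GgHhbb=4 GghhBB=4 GghhBb=8 Gghhbb=4
GGhhBB hits 4/64; gcd=4; 4÷4/64÷4 = 1/16

P(GGhhBB) = 1/16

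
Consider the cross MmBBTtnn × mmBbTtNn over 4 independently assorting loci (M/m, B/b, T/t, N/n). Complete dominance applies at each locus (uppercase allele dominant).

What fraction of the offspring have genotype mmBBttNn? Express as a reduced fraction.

MmBBTtnn gametes: MBTn×4, MBtn×4, mBTn×4, mBtn×4
mmBbTtNn gametes: mBTN×2, mBTn×2, mBtN×2, mBtn×2, mbTN×2, mbTn×2, mbtN×2, mbtn×2
MmBBTtnn×mmBbTtNn grid (16·16=256): MmBBTTNn=8 MmBBTTnn=8 MmBBTtNn=16 MmBBTtnn=16 MmBBttNn=8 MmBBttnn=8 MmBbTTNn=8 MmBbTTnn=8 MmBbTtNn=16 MmBbTtnn=16 MmBbttNn=8 MmBbttnn=8 mmBBTTNn=8 mmBBTTnn=8 mmBBTtNn=16 mmBBTtnn=16 mmBBttNn=8 mmBBttnn=8 mmBbTTNn=8 mmBbTTnn=8 mmBbTtNn=16 mmBbTtnn=16 mmBbttNn=8 mmBbttnn=8
mmBBttNn hits 8/256; gcd=8; 8÷8/256÷8 = 1/32

P(mmBBttNn) = 1/32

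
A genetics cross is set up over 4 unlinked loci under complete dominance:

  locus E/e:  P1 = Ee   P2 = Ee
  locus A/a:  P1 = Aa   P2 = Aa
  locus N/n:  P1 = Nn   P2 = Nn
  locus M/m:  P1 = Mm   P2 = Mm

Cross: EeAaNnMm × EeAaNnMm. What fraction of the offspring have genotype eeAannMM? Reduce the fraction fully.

P(eeAannMM) = 1/128

EeAaNnMm gametes: EANM×1, EANm×1, EAnM×1, EAnm×1, EaNM×1, EaNm×1, EanM×1, Eanm×1, eANM×1, eANm×1, eAnM×1, eAnm×1, eaNM×1, eaNm×1, eanM×1, eanm×1
EeAaNnMm gametes: EANM×1, EANm×1, EAnM×1, EAnm×1, EaNM×1, EaNm×1, EanM×1, Eanm×1, eANM×1, eANm×1, eAnM×1, eAnm×1, eaNM×1, eaNm×1, eanM×1, eanm×1
EeAaNnMm×EeAaNnMm grid (16·16=256): EEAANNMM=1 EEAANNMm=2 EEAANNmm=1 EEAANnMM=2 EEAANnMm=4 EEAANnmm=2 EEAAnnMM=1 EEAAnnMm=2 EEAAnnmm=1 EEAaNNMM=2 EEAaNNMm=4 EEAaNNmm=2 EEAaNnMM=4 EEAaNnMm=8 EEAaNnmm=4 EEAannMM=2 EEAannMm=4 EEAannmm=2 EEaaNNMM=1 EEaaNNMm=2 EEaaNNmm=1 EEaaNnMM=2 EEaaNnMm=4 EEaaNnmm=2 EEaannMM=1 EEaannMm=2 EEaannmm=1 EeAANNMM=2 EeAANNMm=4 EeAANNmm=2 EeAANnMM=4 EeAANnMm=8 EeAANnmm=4 EeAAnnMM=2 EeAAnnMm=4 EeAAnnmm=2 EeAaNNMM=4 EeAaNNMm=8 EeAaNNmm=4 EeAaNnMM=8 EeAaNnMm=16 EeAaNnmm=8 EeAannMM=4 EeAannMm=8 EeAannmm=4 EeaaNNMM=2 EeaaNNMm=4 EeaaNNmm=2 EeaaNnMM=4 EeaaNnMm=8 EeaaNnmm=4 EeaannMM=2 EeaannMm=4 Eeaannmm=2 eeAANNMM=1 eeAANNMm=2 eeAANNmm=1 eeAANnMM=2 eeAANnMm=4 eeAANnmm=2 eeAAnnMM=1 eeAAnnMm=2 eeAAnnmm=1 eeAaNNMM=2 eeAaNNMm=4 eeAaNNmm=2 eeAaNnMM=4 eeAaNnMm=8 eeAaNnmm=4 eeAannMM=2 eeAannMm=4 eeAannmm=2 eeaaNNMM=1 eeaaNNMm=2 eeaaNNmm=1 eeaaNnMM=2 eeaaNnMm=4 eeaaNnmm=2 eeaannMM=1 eeaannMm=2 eeaannmm=1
eeAannMM hits 2/256; gcd=2; 2÷2/256÷2 = 1/128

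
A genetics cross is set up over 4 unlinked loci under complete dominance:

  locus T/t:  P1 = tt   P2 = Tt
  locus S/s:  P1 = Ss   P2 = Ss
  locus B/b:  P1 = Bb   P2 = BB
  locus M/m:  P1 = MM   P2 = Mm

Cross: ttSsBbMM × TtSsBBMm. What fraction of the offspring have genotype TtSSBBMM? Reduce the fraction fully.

P(TtSSBBMM) = 1/32

ttSsBbMM gametes: tSBM×4, tSbM×4, tsBM×4, tsbM×4
TtSsBBMm gametes: TSBM×2, TSBm×2, TsBM×2, TsBm×2, tSBM×2, tSBm×2, tsBM×2, tsBm×2
ttSsBbMM×TtSsBBMm grid (16·16=256): TtSSBBMM=8 TtSSBBMm=8 TtSSBbMM=8 TtSSBbMm=8 TtSsBBMM=16 TtSsBBMm=16 TtSsBbMM=16 TtSsBbMm=16 TtssBBMM=8 TtssBBMm=8 TtssBbMM=8 TtssBbMm=8 ttSSBBMM=8 ttSSBBMm=8 ttSSBbMM=8 ttSSBbMm=8 ttSsBBMM=16 ttSsBBMm=16 ttSsBbMM=16 ttSsBbMm=16 ttssBBMM=8 ttssBBMm=8 ttssBbMM=8 ttssBbMm=8
TtSSBBMM hits 8/256; gcd=8; 8÷8/256÷8 = 1/32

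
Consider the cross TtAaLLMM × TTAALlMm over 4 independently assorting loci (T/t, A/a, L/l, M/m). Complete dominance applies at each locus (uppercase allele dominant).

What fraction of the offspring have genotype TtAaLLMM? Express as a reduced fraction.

TtAaLLMM gametes: TALM×4, TaLM×4, tALM×4, taLM×4
TTAALlMm gametes: TALM×4, TALm×4, TAlM×4, TAlm×4
TtAaLLMM×TTAALlMm grid (16·16=256): TTAALLMM=16 TTAALLMm=16 TTAALlMM=16 TTAALlMm=16 TTAaLLMM=16 TTAaLLMm=16 TTAaLlMM=16 TTAaLlMm=16 TtAALLMM=16 TtAALLMm=16 TtAALlMM=16 TtAALlMm=16 TtAaLLMM=16 TtAaLLMm=16 TtAaLlMM=16 TtAaLlMm=16
TtAaLLMM hits 16/256; gcd=16; 16÷16/256÷16 = 1/16

P(TtAaLLMM) = 1/16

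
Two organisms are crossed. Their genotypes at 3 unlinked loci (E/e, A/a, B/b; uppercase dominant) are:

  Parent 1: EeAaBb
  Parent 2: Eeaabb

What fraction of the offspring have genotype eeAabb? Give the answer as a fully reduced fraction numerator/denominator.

P(eeAabb) = 1/16

EeAaBb gametes: EAB×1, EAb×1, EaB×1, Eab×1, eAB×1, eAb×1, eaB×1, eab×1
Eeaabb gametes: Eab×4, eab×4
EeAaBb×Eeaabb grid (8·8=64): EEAaBb=4 EEAabb=4 EEaaBb=4 EEaabb=4 EeAaBb=8 EeAabb=8 EeaaBb=8 Eeaabb=8 eeAaBb=4 eeAabb=4 eeaaBb=4 eeaabb=4
eeAabb hits 4/64; gcd=4; 4÷4/64÷4 = 1/16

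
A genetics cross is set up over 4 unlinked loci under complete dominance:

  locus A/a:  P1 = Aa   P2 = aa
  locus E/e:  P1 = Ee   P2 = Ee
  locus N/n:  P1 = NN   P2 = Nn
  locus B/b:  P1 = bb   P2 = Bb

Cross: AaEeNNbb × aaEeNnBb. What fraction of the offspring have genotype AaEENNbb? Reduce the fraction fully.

AaEeNNbb gametes: AENb×4, AeNb×4, aENb×4, aeNb×4
aaEeNnBb gametes: aENB×2, aENb×2, aEnB×2, aEnb×2, aeNB×2, aeNb×2, aenB×2, aenb×2
AaEeNNbb×aaEeNnBb grid (16·16=256): AaEENNBb=8 AaEENNbb=8 AaEENnBb=8 AaEENnbb=8 AaEeNNBb=16 AaEeNNbb=16 AaEeNnBb=16 AaEeNnbb=16 AaeeNNBb=8 AaeeNNbb=8 AaeeNnBb=8 AaeeNnbb=8 aaEENNBb=8 aaEENNbb=8 aaEENnBb=8 aaEENnbb=8 aaEeNNBb=16 aaEeNNbb=16 aaEeNnBb=16 aaEeNnbb=16 aaeeNNBb=8 aaeeNNbb=8 aaeeNnBb=8 aaeeNnbb=8
AaEENNbb hits 8/256; gcd=8; 8÷8/256÷8 = 1/32

P(AaEENNbb) = 1/32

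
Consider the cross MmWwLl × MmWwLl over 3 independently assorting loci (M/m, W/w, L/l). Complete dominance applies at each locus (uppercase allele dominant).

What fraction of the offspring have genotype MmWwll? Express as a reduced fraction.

P(MmWwll) = 1/16

MmWwLl gametes: MWL×1, MWl×1, MwL×1, Mwl×1, mWL×1, mWl×1, mwL×1, mwl×1
MmWwLl gametes: MWL×1, MWl×1, MwL×1, Mwl×1, mWL×1, mWl×1, mwL×1, mwl×1
MmWwLl×MmWwLl grid (8·8=64): MMWWLL=1 MMWWLl=2 MMWWll=1 MMWwLL=2 MMWwLl=4 MMWwll=2 MMwwLL=1 MMwwLl=2 MMwwll=1 MmWWLL=2 MmWWLl=4 MmWWll=2 MmWwLL=4 MmWwLl=8 MmWwll=4 MmwwLL=2 MmwwLl=4 Mmwwll=2 mmWWLL=1 mmWWLl=2 mmWWll=1 mmWwLL=2 mmWwLl=4 mmWwll=2 mmwwLL=1 mmwwLl=2 mmwwll=1
MmWwll hits 4/64; gcd=4; 4÷4/64÷4 = 1/16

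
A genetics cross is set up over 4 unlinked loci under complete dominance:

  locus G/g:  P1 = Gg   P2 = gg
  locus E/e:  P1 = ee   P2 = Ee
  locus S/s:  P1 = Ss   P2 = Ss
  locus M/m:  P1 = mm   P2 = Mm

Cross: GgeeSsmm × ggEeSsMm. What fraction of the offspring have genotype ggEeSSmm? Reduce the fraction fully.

P(ggEeSSmm) = 1/32

GgeeSsmm gametes: GeSm×4, Gesm×4, geSm×4, gesm×4
ggEeSsMm gametes: gESM×2, gESm×2, gEsM×2, gEsm×2, geSM×2, geSm×2, gesM×2, gesm×2
GgeeSsmm×ggEeSsMm grid (16·16=256): GgEeSSMm=8 GgEeSSmm=8 GgEeSsMm=16 GgEeSsmm=16 GgEessMm=8 GgEessmm=8 GgeeSSMm=8 GgeeSSmm=8 GgeeSsMm=16 GgeeSsmm=16 GgeessMm=8 Ggeessmm=8 ggEeSSMm=8 ggEeSSmm=8 ggEeSsMm=16 ggEeSsmm=16 ggEessMm=8 ggEessmm=8 ggeeSSMm=8 ggeeSSmm=8 ggeeSsMm=16 ggeeSsmm=16 ggeessMm=8 ggeessmm=8
ggEeSSmm hits 8/256; gcd=8; 8÷8/256÷8 = 1/32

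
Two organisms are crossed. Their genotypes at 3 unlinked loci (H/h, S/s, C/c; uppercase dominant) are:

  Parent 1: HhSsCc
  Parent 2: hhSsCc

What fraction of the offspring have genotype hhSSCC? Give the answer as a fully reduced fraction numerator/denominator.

P(hhSSCC) = 1/32

HhSsCc gametes: HSC×1, HSc×1, HsC×1, Hsc×1, hSC×1, hSc×1, hsC×1, hsc×1
hhSsCc gametes: hSC×2, hSc×2, hsC×2, hsc×2
HhSsCc×hhSsCc grid (8·8=64): HhSSCC=2 HhSSCc=4 HhSScc=2 HhSsCC=4 HhSsCc=8 HhSscc=4 HhssCC=2 HhssCc=4 Hhsscc=2 hhSSCC=2 hhSSCc=4 hhSScc=2 hhSsCC=4 hhSsCc=8 hhSscc=4 hhssCC=2 hhssCc=4 hhsscc=2
hhSSCC hits 2/64; gcd=2; 2÷2/64÷2 = 1/32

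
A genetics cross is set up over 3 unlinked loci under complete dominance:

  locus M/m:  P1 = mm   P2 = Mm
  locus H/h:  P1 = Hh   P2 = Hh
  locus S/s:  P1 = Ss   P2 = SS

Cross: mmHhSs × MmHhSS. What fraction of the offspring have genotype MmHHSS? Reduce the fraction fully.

mmHhSs gametes: mHS×2, mHs×2, mhS×2, mhs×2
MmHhSS gametes: MHS×2, MhS×2, mHS×2, mhS×2
mmHhSs×MmHhSS grid (8·8=64): MmHHSS=4 MmHHSs=4 MmHhSS=8 MmHhSs=8 MmhhSS=4 MmhhSs=4 mmHHSS=4 mmHHSs=4 mmHhSS=8 mmHhSs=8 mmhhSS=4 mmhhSs=4
MmHHSS hits 4/64; gcd=4; 4÷4/64÷4 = 1/16

P(MmHHSS) = 1/16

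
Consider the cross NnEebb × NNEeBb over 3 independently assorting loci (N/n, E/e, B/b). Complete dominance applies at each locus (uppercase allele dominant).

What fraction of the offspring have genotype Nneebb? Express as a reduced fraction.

P(Nneebb) = 1/16

NnEebb gametes: NEb×2, Neb×2, nEb×2, neb×2
NNEeBb gametes: NEB×2, NEb×2, NeB×2, Neb×2
NnEebb×NNEeBb grid (8·8=64): NNEEBb=4 NNEEbb=4 NNEeBb=8 NNEebb=8 NNeeBb=4 NNeebb=4 NnEEBb=4 NnEEbb=4 NnEeBb=8 NnEebb=8 NneeBb=4 Nneebb=4
Nneebb hits 4/64; gcd=4; 4÷4/64÷4 = 1/16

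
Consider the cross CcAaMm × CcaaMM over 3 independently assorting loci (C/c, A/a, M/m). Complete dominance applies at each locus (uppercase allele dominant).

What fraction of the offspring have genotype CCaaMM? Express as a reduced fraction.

CcAaMm gametes: CAM×1, CAm×1, CaM×1, Cam×1, cAM×1, cAm×1, caM×1, cam×1
CcaaMM gametes: CaM×4, caM×4
CcAaMm×CcaaMM grid (8·8=64): CCAaMM=4 CCAaMm=4 CCaaMM=4 CCaaMm=4 CcAaMM=8 CcAaMm=8 CcaaMM=8 CcaaMm=8 ccAaMM=4 ccAaMm=4 ccaaMM=4 ccaaMm=4
CCaaMM hits 4/64; gcd=4; 4÷4/64÷4 = 1/16

P(CCaaMM) = 1/16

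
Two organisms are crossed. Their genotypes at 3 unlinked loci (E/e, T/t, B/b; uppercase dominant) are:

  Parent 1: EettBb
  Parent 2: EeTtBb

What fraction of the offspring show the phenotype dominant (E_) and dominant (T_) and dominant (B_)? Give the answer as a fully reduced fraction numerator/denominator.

EettBb gametes: EtB×2, Etb×2, etB×2, etb×2
EeTtBb gametes: ETB×1, ETb×1, EtB×1, Etb×1, eTB×1, eTb×1, etB×1, etb×1
EettBb×EeTtBb grid (8·8=64): EETtBB=2 EETtBb=4 EETtbb=2 EEttBB=2 EEttBb=4 EEttbb=2 EeTtBB=4 EeTtBb=8 EeTtbb=4 EettBB=4 EettBb=8 Eettbb=4 eeTtBB=2 eeTtBb=4 eeTtbb=2 eettBB=2 eettBb=4 eettbb=2
E_ T_ B_ hits 18/64; gcd=2; 18÷2/64÷2 = 9/32

P(E_ T_ B_) = 9/32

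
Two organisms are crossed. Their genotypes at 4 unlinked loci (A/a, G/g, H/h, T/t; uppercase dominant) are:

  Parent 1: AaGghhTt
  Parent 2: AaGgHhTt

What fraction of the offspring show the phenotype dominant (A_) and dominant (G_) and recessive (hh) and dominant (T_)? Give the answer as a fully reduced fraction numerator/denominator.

AaGghhTt gametes: AGhT×2, AGht×2, AghT×2, Aght×2, aGhT×2, aGht×2, aghT×2, aght×2
AaGgHhTt gametes: AGHT×1, AGHt×1, AGhT×1, AGht×1, AgHT×1, AgHt×1, AghT×1, Aght×1, aGHT×1, aGHt×1, aGhT×1, aGht×1, agHT×1, agHt×1, aghT×1, aght×1
AaGghhTt×AaGgHhTt grid (16·16=256): AAGGHhTT=2 AAGGHhTt=4 AAGGHhtt=2 AAGGhhTT=2 AAGGhhTt=4 AAGGhhtt=2 AAGgHhTT=4 AAGgHhTt=8 AAGgHhtt=4 AAGghhTT=4 AAGghhTt=8 AAGghhtt=4 AAggHhTT=2 AAggHhTt=4 AAggHhtt=2 AAgghhTT=2 AAgghhTt=4 AAgghhtt=2 AaGGHhTT=4 AaGGHhTt=8 AaGGHhtt=4 AaGGhhTT=4 AaGGhhTt=8 AaGGhhtt=4 AaGgHhTT=8 AaGgHhTt=16 AaGgHhtt=8 AaGghhTT=8 AaGghhTt=16 AaGghhtt=8 AaggHhTT=4 AaggHhTt=8 AaggHhtt=4 AagghhTT=4 AagghhTt=8 Aagghhtt=4 aaGGHhTT=2 aaGGHhTt=4 aaGGHhtt=2 aaGGhhTT=2 aaGGhhTt=4 aaGGhhtt=2 aaGgHhTT=4 aaGgHhTt=8 aaGgHhtt=4 aaGghhTT=4 aaGghhTt=8 aaGghhtt=4 aaggHhTT=2 aaggHhTt=4 aaggHhtt=2 aagghhTT=2 aagghhTt=4 aagghhtt=2
A_ G_ hh T_ hits 54/256; gcd=2; 54÷2/256÷2 = 27/128

P(A_ G_ hh T_) = 27/128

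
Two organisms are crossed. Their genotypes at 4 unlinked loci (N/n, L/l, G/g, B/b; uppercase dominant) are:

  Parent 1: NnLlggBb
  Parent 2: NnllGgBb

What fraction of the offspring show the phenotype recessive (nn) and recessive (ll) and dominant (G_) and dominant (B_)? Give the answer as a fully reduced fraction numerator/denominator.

P(nn ll G_ B_) = 3/64

NnLlggBb gametes: NLgB×2, NLgb×2, NlgB×2, Nlgb×2, nLgB×2, nLgb×2, nlgB×2, nlgb×2
NnllGgBb gametes: NlGB×2, NlGb×2, NlgB×2, Nlgb×2, nlGB×2, nlGb×2, nlgB×2, nlgb×2
NnLlggBb×NnllGgBb grid (16·16=256): NNLlGgBB=4 NNLlGgBb=8 NNLlGgbb=4 NNLlggBB=4 NNLlggBb=8 NNLlggbb=4 NNllGgBB=4 NNllGgBb=8 NNllGgbb=4 NNllggBB=4 NNllggBb=8 NNllggbb=4 NnLlGgBB=8 NnLlGgBb=16 NnLlGgbb=8 NnLlggBB=8 NnLlggBb=16 NnLlggbb=8 NnllGgBB=8 NnllGgBb=16 NnllGgbb=8 NnllggBB=8 NnllggBb=16 Nnllggbb=8 nnLlGgBB=4 nnLlGgBb=8 nnLlGgbb=4 nnLlggBB=4 nnLlggBb=8 nnLlggbb=4 nnllGgBB=4 nnllGgBb=8 nnllGgbb=4 nnllggBB=4 nnllggBb=8 nnllggbb=4
nn ll G_ B_ hits 12/256; gcd=4; 12÷4/256÷4 = 3/64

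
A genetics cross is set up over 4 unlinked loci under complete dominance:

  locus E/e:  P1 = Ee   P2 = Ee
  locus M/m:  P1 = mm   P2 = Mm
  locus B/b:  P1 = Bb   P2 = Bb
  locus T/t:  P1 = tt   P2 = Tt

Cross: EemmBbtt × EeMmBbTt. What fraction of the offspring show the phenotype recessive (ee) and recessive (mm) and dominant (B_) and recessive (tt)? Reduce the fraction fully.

P(ee mm B_ tt) = 3/64

EemmBbtt gametes: EmBt×4, Embt×4, emBt×4, embt×4
EeMmBbTt gametes: EMBT×1, EMBt×1, EMbT×1, EMbt×1, EmBT×1, EmBt×1, EmbT×1, Embt×1, eMBT×1, eMBt×1, eMbT×1, eMbt×1, emBT×1, emBt×1, embT×1, embt×1
EemmBbtt×EeMmBbTt grid (16·16=256): EEMmBBTt=4 EEMmBBtt=4 EEMmBbTt=8 EEMmBbtt=8 EEMmbbTt=4 EEMmbbtt=4 EEmmBBTt=4 EEmmBBtt=4 EEmmBbTt=8 EEmmBbtt=8 EEmmbbTt=4 EEmmbbtt=4 EeMmBBTt=8 EeMmBBtt=8 EeMmBbTt=16 EeMmBbtt=16 EeMmbbTt=8 EeMmbbtt=8 EemmBBTt=8 EemmBBtt=8 EemmBbTt=16 EemmBbtt=16 EemmbbTt=8 Eemmbbtt=8 eeMmBBTt=4 eeMmBBtt=4 eeMmBbTt=8 eeMmBbtt=8 eeMmbbTt=4 eeMmbbtt=4 eemmBBTt=4 eemmBBtt=4 eemmBbTt=8 eemmBbtt=8 eemmbbTt=4 eemmbbtt=4
ee mm B_ tt hits 12/256; gcd=4; 12÷4/256÷4 = 3/64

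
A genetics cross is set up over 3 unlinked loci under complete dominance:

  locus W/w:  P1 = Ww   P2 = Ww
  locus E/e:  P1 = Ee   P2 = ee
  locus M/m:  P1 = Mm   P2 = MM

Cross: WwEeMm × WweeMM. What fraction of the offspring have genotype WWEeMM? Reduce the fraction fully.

WwEeMm gametes: WEM×1, WEm×1, WeM×1, Wem×1, wEM×1, wEm×1, weM×1, wem×1
WweeMM gametes: WeM×4, weM×4
WwEeMm×WweeMM grid (8·8=64): WWEeMM=4 WWEeMm=4 WWeeMM=4 WWeeMm=4 WwEeMM=8 WwEeMm=8 WweeMM=8 WweeMm=8 wwEeMM=4 wwEeMm=4 wweeMM=4 wweeMm=4
WWEeMM hits 4/64; gcd=4; 4÷4/64÷4 = 1/16

P(WWEeMM) = 1/16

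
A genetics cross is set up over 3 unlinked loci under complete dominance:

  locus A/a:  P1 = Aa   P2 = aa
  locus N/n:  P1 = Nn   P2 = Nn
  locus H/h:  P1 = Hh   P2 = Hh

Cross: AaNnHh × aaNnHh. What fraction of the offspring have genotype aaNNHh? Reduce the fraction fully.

AaNnHh gametes: ANH×1, ANh×1, AnH×1, Anh×1, aNH×1, aNh×1, anH×1, anh×1
aaNnHh gametes: aNH×2, aNh×2, anH×2, anh×2
AaNnHh×aaNnHh grid (8·8=64): AaNNHH=2 AaNNHh=4 AaNNhh=2 AaNnHH=4 AaNnHh=8 AaNnhh=4 AannHH=2 AannHh=4 Aannhh=2 aaNNHH=2 aaNNHh=4 aaNNhh=2 aaNnHH=4 aaNnHh=8 aaNnhh=4 aannHH=2 aannHh=4 aannhh=2
aaNNHh hits 4/64; gcd=4; 4÷4/64÷4 = 1/16

P(aaNNHh) = 1/16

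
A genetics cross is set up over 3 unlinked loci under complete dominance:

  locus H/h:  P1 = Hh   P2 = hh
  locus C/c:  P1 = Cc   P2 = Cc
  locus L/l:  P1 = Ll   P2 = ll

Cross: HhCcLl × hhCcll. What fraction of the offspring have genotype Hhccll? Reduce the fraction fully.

HhCcLl gametes: HCL×1, HCl×1, HcL×1, Hcl×1, hCL×1, hCl×1, hcL×1, hcl×1
hhCcll gametes: hCl×4, hcl×4
HhCcLl×hhCcll grid (8·8=64): HhCCLl=4 HhCCll=4 HhCcLl=8 HhCcll=8 HhccLl=4 Hhccll=4 hhCCLl=4 hhCCll=4 hhCcLl=8 hhCcll=8 hhccLl=4 hhccll=4
Hhccll hits 4/64; gcd=4; 4÷4/64÷4 = 1/16

P(Hhccll) = 1/16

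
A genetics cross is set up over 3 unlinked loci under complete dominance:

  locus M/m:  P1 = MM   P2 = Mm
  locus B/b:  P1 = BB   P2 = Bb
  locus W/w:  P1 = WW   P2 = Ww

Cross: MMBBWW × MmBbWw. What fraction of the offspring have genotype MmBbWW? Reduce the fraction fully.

P(MmBbWW) = 1/8

MMBBWW gametes: MBW×8
MmBbWw gametes: MBW×1, MBw×1, MbW×1, Mbw×1, mBW×1, mBw×1, mbW×1, mbw×1
MMBBWW×MmBbWw grid (8·8=64): MMBBWW=8 MMBBWw=8 MMBbWW=8 MMBbWw=8 MmBBWW=8 MmBBWw=8 MmBbWW=8 MmBbWw=8
MmBbWW hits 8/64; gcd=8; 8÷8/64÷8 = 1/8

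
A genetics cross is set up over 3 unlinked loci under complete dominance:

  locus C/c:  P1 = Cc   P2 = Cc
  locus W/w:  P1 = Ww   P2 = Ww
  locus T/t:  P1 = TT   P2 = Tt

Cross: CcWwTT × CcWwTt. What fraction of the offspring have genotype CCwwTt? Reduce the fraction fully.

P(CCwwTt) = 1/32

CcWwTT gametes: CWT×2, CwT×2, cWT×2, cwT×2
CcWwTt gametes: CWT×1, CWt×1, CwT×1, Cwt×1, cWT×1, cWt×1, cwT×1, cwt×1
CcWwTT×CcWwTt grid (8·8=64): CCWWTT=2 CCWWTt=2 CCWwTT=4 CCWwTt=4 CCwwTT=2 CCwwTt=2 CcWWTT=4 CcWWTt=4 CcWwTT=8 CcWwTt=8 CcwwTT=4 CcwwTt=4 ccWWTT=2 ccWWTt=2 ccWwTT=4 ccWwTt=4 ccwwTT=2 ccwwTt=2
CCwwTt hits 2/64; gcd=2; 2÷2/64÷2 = 1/32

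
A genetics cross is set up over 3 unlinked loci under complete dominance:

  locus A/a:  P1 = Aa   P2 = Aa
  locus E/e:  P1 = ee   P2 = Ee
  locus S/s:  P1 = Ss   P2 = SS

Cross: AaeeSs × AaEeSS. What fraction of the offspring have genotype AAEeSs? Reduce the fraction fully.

AaeeSs gametes: AeS×2, Aes×2, aeS×2, aes×2
AaEeSS gametes: AES×2, AeS×2, aES×2, aeS×2
AaeeSs×AaEeSS grid (8·8=64): AAEeSS=4 AAEeSs=4 AAeeSS=4 AAeeSs=4 AaEeSS=8 AaEeSs=8 AaeeSS=8 AaeeSs=8 aaEeSS=4 aaEeSs=4 aaeeSS=4 aaeeSs=4
AAEeSs hits 4/64; gcd=4; 4÷4/64÷4 = 1/16

P(AAEeSs) = 1/16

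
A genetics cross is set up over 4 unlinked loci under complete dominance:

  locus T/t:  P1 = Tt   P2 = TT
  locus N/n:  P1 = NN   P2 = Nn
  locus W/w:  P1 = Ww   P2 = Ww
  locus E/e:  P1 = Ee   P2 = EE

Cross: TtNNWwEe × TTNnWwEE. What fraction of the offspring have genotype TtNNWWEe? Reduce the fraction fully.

TtNNWwEe gametes: TNWE×2, TNWe×2, TNwE×2, TNwe×2, tNWE×2, tNWe×2, tNwE×2, tNwe×2
TTNnWwEE gametes: TNWE×4, TNwE×4, TnWE×4, TnwE×4
TtNNWwEe×TTNnWwEE grid (16·16=256): TTNNWWEE=8 TTNNWWEe=8 TTNNWwEE=16 TTNNWwEe=16 TTNNwwEE=8 TTNNwwEe=8 TTNnWWEE=8 TTNnWWEe=8 TTNnWwEE=16 TTNnWwEe=16 TTNnwwEE=8 TTNnwwEe=8 TtNNWWEE=8 TtNNWWEe=8 TtNNWwEE=16 TtNNWwEe=16 TtNNwwEE=8 TtNNwwEe=8 TtNnWWEE=8 TtNnWWEe=8 TtNnWwEE=16 TtNnWwEe=16 TtNnwwEE=8 TtNnwwEe=8
TtNNWWEe hits 8/256; gcd=8; 8÷8/256÷8 = 1/32

P(TtNNWWEe) = 1/32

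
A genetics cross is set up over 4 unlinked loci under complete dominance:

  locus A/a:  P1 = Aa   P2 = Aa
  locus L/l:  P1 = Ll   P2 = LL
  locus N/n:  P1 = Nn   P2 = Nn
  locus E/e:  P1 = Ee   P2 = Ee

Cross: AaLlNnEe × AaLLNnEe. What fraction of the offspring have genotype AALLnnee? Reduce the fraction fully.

P(AALLnnee) = 1/128

AaLlNnEe gametes: ALNE×1, ALNe×1, ALnE×1, ALne×1, AlNE×1, AlNe×1, AlnE×1, Alne×1, aLNE×1, aLNe×1, aLnE×1, aLne×1, alNE×1, alNe×1, alnE×1, alne×1
AaLLNnEe gametes: ALNE×2, ALNe×2, ALnE×2, ALne×2, aLNE×2, aLNe×2, aLnE×2, aLne×2
AaLlNnEe×AaLLNnEe grid (16·16=256): AALLNNEE=2 AALLNNEe=4 AALLNNee=2 AALLNnEE=4 AALLNnEe=8 AALLNnee=4 AALLnnEE=2 AALLnnEe=4 AALLnnee=2 AALlNNEE=2 AALlNNEe=4 AALlNNee=2 AALlNnEE=4 AALlNnEe=8 AALlNnee=4 AALlnnEE=2 AALlnnEe=4 AALlnnee=2 AaLLNNEE=4 AaLLNNEe=8 AaLLNNee=4 AaLLNnEE=8 AaLLNnEe=16 AaLLNnee=8 AaLLnnEE=4 AaLLnnEe=8 AaLLnnee=4 AaLlNNEE=4 AaLlNNEe=8 AaLlNNee=4 AaLlNnEE=8 AaLlNnEe=16 AaLlNnee=8 AaLlnnEE=4 AaLlnnEe=8 AaLlnnee=4 aaLLNNEE=2 aaLLNNEe=4 aaLLNNee=2 aaLLNnEE=4 aaLLNnEe=8 aaLLNnee=4 aaLLnnEE=2 aaLLnnEe=4 aaLLnnee=2 aaLlNNEE=2 aaLlNNEe=4 aaLlNNee=2 aaLlNnEE=4 aaLlNnEe=8 aaLlNnee=4 aaLlnnEE=2 aaLlnnEe=4 aaLlnnee=2
AALLnnee hits 2/256; gcd=2; 2÷2/256÷2 = 1/128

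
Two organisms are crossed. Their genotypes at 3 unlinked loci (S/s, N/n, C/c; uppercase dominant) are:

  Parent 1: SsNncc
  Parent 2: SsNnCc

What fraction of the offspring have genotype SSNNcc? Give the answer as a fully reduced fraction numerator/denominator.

P(SSNNcc) = 1/32

SsNncc gametes: SNc×2, Snc×2, sNc×2, snc×2
SsNnCc gametes: SNC×1, SNc×1, SnC×1, Snc×1, sNC×1, sNc×1, snC×1, snc×1
SsNncc×SsNnCc grid (8·8=64): SSNNCc=2 SSNNcc=2 SSNnCc=4 SSNncc=4 SSnnCc=2 SSnncc=2 SsNNCc=4 SsNNcc=4 SsNnCc=8 SsNncc=8 SsnnCc=4 Ssnncc=4 ssNNCc=2 ssNNcc=2 ssNnCc=4 ssNncc=4 ssnnCc=2 ssnncc=2
SSNNcc hits 2/64; gcd=2; 2÷2/64÷2 = 1/32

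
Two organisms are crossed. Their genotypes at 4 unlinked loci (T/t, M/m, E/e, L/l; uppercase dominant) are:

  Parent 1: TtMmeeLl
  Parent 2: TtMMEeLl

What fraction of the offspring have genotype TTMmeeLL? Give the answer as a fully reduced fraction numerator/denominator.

P(TTMmeeLL) = 1/64

TtMmeeLl gametes: TMeL×2, TMel×2, TmeL×2, Tmel×2, tMeL×2, tMel×2, tmeL×2, tmel×2
TtMMEeLl gametes: TMEL×2, TMEl×2, TMeL×2, TMel×2, tMEL×2, tMEl×2, tMeL×2, tMel×2
TtMmeeLl×TtMMEeLl grid (16·16=256): TTMMEeLL=4 TTMMEeLl=8 TTMMEell=4 TTMMeeLL=4 TTMMeeLl=8 TTMMeell=4 TTMmEeLL=4 TTMmEeLl=8 TTMmEell=4 TTMmeeLL=4 TTMmeeLl=8 TTMmeell=4 TtMMEeLL=8 TtMMEeLl=16 TtMMEell=8 TtMMeeLL=8 TtMMeeLl=16 TtMMeell=8 TtMmEeLL=8 TtMmEeLl=16 TtMmEell=8 TtMmeeLL=8 TtMmeeLl=16 TtMmeell=8 ttMMEeLL=4 ttMMEeLl=8 ttMMEell=4 ttMMeeLL=4 ttMMeeLl=8 ttMMeell=4 ttMmEeLL=4 ttMmEeLl=8 ttMmEell=4 ttMmeeLL=4 ttMmeeLl=8 ttMmeell=4
TTMmeeLL hits 4/256; gcd=4; 4÷4/256÷4 = 1/64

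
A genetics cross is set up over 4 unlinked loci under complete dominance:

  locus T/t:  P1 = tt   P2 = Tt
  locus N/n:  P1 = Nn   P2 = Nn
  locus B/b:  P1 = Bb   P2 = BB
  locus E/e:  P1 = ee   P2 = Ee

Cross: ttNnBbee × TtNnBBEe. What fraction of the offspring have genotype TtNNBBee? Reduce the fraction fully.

P(TtNNBBee) = 1/32

ttNnBbee gametes: tNBe×4, tNbe×4, tnBe×4, tnbe×4
TtNnBBEe gametes: TNBE×2, TNBe×2, TnBE×2, TnBe×2, tNBE×2, tNBe×2, tnBE×2, tnBe×2
ttNnBbee×TtNnBBEe grid (16·16=256): TtNNBBEe=8 TtNNBBee=8 TtNNBbEe=8 TtNNBbee=8 TtNnBBEe=16 TtNnBBee=16 TtNnBbEe=16 TtNnBbee=16 TtnnBBEe=8 TtnnBBee=8 TtnnBbEe=8 TtnnBbee=8 ttNNBBEe=8 ttNNBBee=8 ttNNBbEe=8 ttNNBbee=8 ttNnBBEe=16 ttNnBBee=16 ttNnBbEe=16 ttNnBbee=16 ttnnBBEe=8 ttnnBBee=8 ttnnBbEe=8 ttnnBbee=8
TtNNBBee hits 8/256; gcd=8; 8÷8/256÷8 = 1/32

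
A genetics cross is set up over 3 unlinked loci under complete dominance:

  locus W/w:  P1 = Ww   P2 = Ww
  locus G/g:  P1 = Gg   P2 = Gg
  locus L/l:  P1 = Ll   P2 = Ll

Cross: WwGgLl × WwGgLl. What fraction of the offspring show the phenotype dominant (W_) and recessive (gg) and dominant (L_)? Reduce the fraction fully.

P(W_ gg L_) = 9/64

WwGgLl gametes: WGL×1, WGl×1, WgL×1, Wgl×1, wGL×1, wGl×1, wgL×1, wgl×1
WwGgLl gametes: WGL×1, WGl×1, WgL×1, Wgl×1, wGL×1, wGl×1, wgL×1, wgl×1
WwGgLl×WwGgLl grid (8·8=64): WWGGLL=1 WWGGLl=2 WWGGll=1 WWGgLL=2 WWGgLl=4 WWGgll=2 WWggLL=1 WWggLl=2 WWggll=1 WwGGLL=2 WwGGLl=4 WwGGll=2 WwGgLL=4 WwGgLl=8 WwGgll=4 WwggLL=2 WwggLl=4 Wwggll=2 wwGGLL=1 wwGGLl=2 wwGGll=1 wwGgLL=2 wwGgLl=4 wwGgll=2 wwggLL=1 wwggLl=2 wwggll=1
W_ gg L_ hits 9/64; gcd=1; 9÷1/64÷1 = 9/64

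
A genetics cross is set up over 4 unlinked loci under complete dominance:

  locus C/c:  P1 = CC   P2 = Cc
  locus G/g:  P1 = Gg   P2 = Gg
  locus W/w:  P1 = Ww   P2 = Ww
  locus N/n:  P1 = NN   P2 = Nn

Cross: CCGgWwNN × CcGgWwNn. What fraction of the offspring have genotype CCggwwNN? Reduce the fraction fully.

P(CCggwwNN) = 1/64

CCGgWwNN gametes: CGWN×4, CGwN×4, CgWN×4, CgwN×4
CcGgWwNn gametes: CGWN×1, CGWn×1, CGwN×1, CGwn×1, CgWN×1, CgWn×1, CgwN×1, Cgwn×1, cGWN×1, cGWn×1, cGwN×1, cGwn×1, cgWN×1, cgWn×1, cgwN×1, cgwn×1
CCGgWwNN×CcGgWwNn grid (16·16=256): CCGGWWNN=4 CCGGWWNn=4 CCGGWwNN=8 CCGGWwNn=8 CCGGwwNN=4 CCGGwwNn=4 CCGgWWNN=8 CCGgWWNn=8 CCGgWwNN=16 CCGgWwNn=16 CCGgwwNN=8 CCGgwwNn=8 CCggWWNN=4 CCggWWNn=4 CCggWwNN=8 CCggWwNn=8 CCggwwNN=4 CCggwwNn=4 CcGGWWNN=4 CcGGWWNn=4 CcGGWwNN=8 CcGGWwNn=8 CcGGwwNN=4 CcGGwwNn=4 CcGgWWNN=8 CcGgWWNn=8 CcGgWwNN=16 CcGgWwNn=16 CcGgwwNN=8 CcGgwwNn=8 CcggWWNN=4 CcggWWNn=4 CcggWwNN=8 CcggWwNn=8 CcggwwNN=4 CcggwwNn=4
CCggwwNN hits 4/256; gcd=4; 4÷4/256÷4 = 1/64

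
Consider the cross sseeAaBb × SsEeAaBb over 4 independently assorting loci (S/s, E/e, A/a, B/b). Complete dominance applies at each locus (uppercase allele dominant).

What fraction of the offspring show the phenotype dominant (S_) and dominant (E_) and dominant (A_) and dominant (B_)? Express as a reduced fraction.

sseeAaBb gametes: seAB×4, seAb×4, seaB×4, seab×4
SsEeAaBb gametes: SEAB×1, SEAb×1, SEaB×1, SEab×1, SeAB×1, SeAb×1, SeaB×1, Seab×1, sEAB×1, sEAb×1, sEaB×1, sEab×1, seAB×1, seAb×1, seaB×1, seab×1
sseeAaBb×SsEeAaBb grid (16·16=256): SsEeAABB=4 SsEeAABb=8 SsEeAAbb=4 SsEeAaBB=8 SsEeAaBb=16 SsEeAabb=8 SsEeaaBB=4 SsEeaaBb=8 SsEeaabb=4 SseeAABB=4 SseeAABb=8 SseeAAbb=4 SseeAaBB=8 SseeAaBb=16 SseeAabb=8 SseeaaBB=4 SseeaaBb=8 Sseeaabb=4 ssEeAABB=4 ssEeAABb=8 ssEeAAbb=4 ssEeAaBB=8 ssEeAaBb=16 ssEeAabb=8 ssEeaaBB=4 ssEeaaBb=8 ssEeaabb=4 sseeAABB=4 sseeAABb=8 sseeAAbb=4 sseeAaBB=8 sseeAaBb=16 sseeAabb=8 sseeaaBB=4 sseeaaBb=8 sseeaabb=4
S_ E_ A_ B_ hits 36/256; gcd=4; 36÷4/256÷4 = 9/64

P(S_ E_ A_ B_) = 9/64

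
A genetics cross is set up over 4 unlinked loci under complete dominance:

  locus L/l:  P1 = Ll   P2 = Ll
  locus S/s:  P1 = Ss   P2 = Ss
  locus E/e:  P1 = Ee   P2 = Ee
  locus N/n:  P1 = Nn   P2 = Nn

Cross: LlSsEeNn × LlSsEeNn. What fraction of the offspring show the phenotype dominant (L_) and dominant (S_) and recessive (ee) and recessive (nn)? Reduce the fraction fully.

LlSsEeNn gametes: LSEN×1, LSEn×1, LSeN×1, LSen×1, LsEN×1, LsEn×1, LseN×1, Lsen×1, lSEN×1, lSEn×1, lSeN×1, lSen×1, lsEN×1, lsEn×1, lseN×1, lsen×1
LlSsEeNn gametes: LSEN×1, LSEn×1, LSeN×1, LSen×1, LsEN×1, LsEn×1, LseN×1, Lsen×1, lSEN×1, lSEn×1, lSeN×1, lSen×1, lsEN×1, lsEn×1, lseN×1, lsen×1
LlSsEeNn×LlSsEeNn grid (16·16=256): LLSSEENN=1 LLSSEENn=2 LLSSEEnn=1 LLSSEeNN=2 LLSSEeNn=4 LLSSEenn=2 LLSSeeNN=1 LLSSeeNn=2 LLSSeenn=1 LLSsEENN=2 LLSsEENn=4 LLSsEEnn=2 LLSsEeNN=4 LLSsEeNn=8 LLSsEenn=4 LLSseeNN=2 LLSseeNn=4 LLSseenn=2 LLssEENN=1 LLssEENn=2 LLssEEnn=1 LLssEeNN=2 LLssEeNn=4 LLssEenn=2 LLsseeNN=1 LLsseeNn=2 LLsseenn=1 LlSSEENN=2 LlSSEENn=4 LlSSEEnn=2 LlSSEeNN=4 LlSSEeNn=8 LlSSEenn=4 LlSSeeNN=2 LlSSeeNn=4 LlSSeenn=2 LlSsEENN=4 LlSsEENn=8 LlSsEEnn=4 LlSsEeNN=8 LlSsEeNn=16 LlSsEenn=8 LlSseeNN=4 LlSseeNn=8 LlSseenn=4 LlssEENN=2 LlssEENn=4 LlssEEnn=2 LlssEeNN=4 LlssEeNn=8 LlssEenn=4 LlsseeNN=2 LlsseeNn=4 Llsseenn=2 llSSEENN=1 llSSEENn=2 llSSEEnn=1 llSSEeNN=2 llSSEeNn=4 llSSEenn=2 llSSeeNN=1 llSSeeNn=2 llSSeenn=1 llSsEENN=2 llSsEENn=4 llSsEEnn=2 llSsEeNN=4 llSsEeNn=8 llSsEenn=4 llSseeNN=2 llSseeNn=4 llSseenn=2 llssEENN=1 llssEENn=2 llssEEnn=1 llssEeNN=2 llssEeNn=4 llssEenn=2 llsseeNN=1 llsseeNn=2 llsseenn=1
L_ S_ ee nn hits 9/256; gcd=1; 9÷1/256÷1 = 9/256

P(L_ S_ ee nn) = 9/256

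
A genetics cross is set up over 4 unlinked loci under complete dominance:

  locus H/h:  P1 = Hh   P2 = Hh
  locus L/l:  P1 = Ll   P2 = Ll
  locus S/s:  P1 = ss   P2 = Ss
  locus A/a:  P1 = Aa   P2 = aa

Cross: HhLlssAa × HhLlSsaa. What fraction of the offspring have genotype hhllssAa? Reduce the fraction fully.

P(hhllssAa) = 1/64

HhLlssAa gametes: HLsA×2, HLsa×2, HlsA×2, Hlsa×2, hLsA×2, hLsa×2, hlsA×2, hlsa×2
HhLlSsaa gametes: HLSa×2, HLsa×2, HlSa×2, Hlsa×2, hLSa×2, hLsa×2, hlSa×2, hlsa×2
HhLlssAa×HhLlSsaa grid (16·16=256): HHLLSsAa=4 HHLLSsaa=4 HHLLssAa=4 HHLLssaa=4 HHLlSsAa=8 HHLlSsaa=8 HHLlssAa=8 HHLlssaa=8 HHllSsAa=4 HHllSsaa=4 HHllssAa=4 HHllssaa=4 HhLLSsAa=8 HhLLSsaa=8 HhLLssAa=8 HhLLssaa=8 HhLlSsAa=16 HhLlSsaa=16 HhLlssAa=16 HhLlssaa=16 HhllSsAa=8 HhllSsaa=8 HhllssAa=8 Hhllssaa=8 hhLLSsAa=4 hhLLSsaa=4 hhLLssAa=4 hhLLssaa=4 hhLlSsAa=8 hhLlSsaa=8 hhLlssAa=8 hhLlssaa=8 hhllSsAa=4 hhllSsaa=4 hhllssAa=4 hhllssaa=4
hhllssAa hits 4/256; gcd=4; 4÷4/256÷4 = 1/64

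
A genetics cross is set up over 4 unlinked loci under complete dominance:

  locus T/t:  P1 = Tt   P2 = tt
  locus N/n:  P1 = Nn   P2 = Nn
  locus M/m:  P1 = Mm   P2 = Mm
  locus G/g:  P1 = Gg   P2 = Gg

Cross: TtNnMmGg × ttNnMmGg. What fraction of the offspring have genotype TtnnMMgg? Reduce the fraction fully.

P(TtnnMMgg) = 1/128

TtNnMmGg gametes: TNMG×1, TNMg×1, TNmG×1, TNmg×1, TnMG×1, TnMg×1, TnmG×1, Tnmg×1, tNMG×1, tNMg×1, tNmG×1, tNmg×1, tnMG×1, tnMg×1, tnmG×1, tnmg×1
ttNnMmGg gametes: tNMG×2, tNMg×2, tNmG×2, tNmg×2, tnMG×2, tnMg×2, tnmG×2, tnmg×2
TtNnMmGg×ttNnMmGg grid (16·16=256): TtNNMMGG=2 TtNNMMGg=4 TtNNMMgg=2 TtNNMmGG=4 TtNNMmGg=8 TtNNMmgg=4 TtNNmmGG=2 TtNNmmGg=4 TtNNmmgg=2 TtNnMMGG=4 TtNnMMGg=8 TtNnMMgg=4 TtNnMmGG=8 TtNnMmGg=16 TtNnMmgg=8 TtNnmmGG=4 TtNnmmGg=8 TtNnmmgg=4 TtnnMMGG=2 TtnnMMGg=4 TtnnMMgg=2 TtnnMmGG=4 TtnnMmGg=8 TtnnMmgg=4 TtnnmmGG=2 TtnnmmGg=4 Ttnnmmgg=2 ttNNMMGG=2 ttNNMMGg=4 ttNNMMgg=2 ttNNMmGG=4 ttNNMmGg=8 ttNNMmgg=4 ttNNmmGG=2 ttNNmmGg=4 ttNNmmgg=2 ttNnMMGG=4 ttNnMMGg=8 ttNnMMgg=4 ttNnMmGG=8 ttNnMmGg=16 ttNnMmgg=8 ttNnmmGG=4 ttNnmmGg=8 ttNnmmgg=4 ttnnMMGG=2 ttnnMMGg=4 ttnnMMgg=2 ttnnMmGG=4 ttnnMmGg=8 ttnnMmgg=4 ttnnmmGG=2 ttnnmmGg=4 ttnnmmgg=2
TtnnMMgg hits 2/256; gcd=2; 2÷2/256÷2 = 1/128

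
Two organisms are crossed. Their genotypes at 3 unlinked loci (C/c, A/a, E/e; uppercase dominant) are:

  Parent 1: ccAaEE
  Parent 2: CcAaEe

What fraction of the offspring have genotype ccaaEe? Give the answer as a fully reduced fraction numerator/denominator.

ccAaEE gametes: cAE×4, caE×4
CcAaEe gametes: CAE×1, CAe×1, CaE×1, Cae×1, cAE×1, cAe×1, caE×1, cae×1
ccAaEE×CcAaEe grid (8·8=64): CcAAEE=4 CcAAEe=4 CcAaEE=8 CcAaEe=8 CcaaEE=4 CcaaEe=4 ccAAEE=4 ccAAEe=4 ccAaEE=8 ccAaEe=8 ccaaEE=4 ccaaEe=4
ccaaEe hits 4/64; gcd=4; 4÷4/64÷4 = 1/16

P(ccaaEe) = 1/16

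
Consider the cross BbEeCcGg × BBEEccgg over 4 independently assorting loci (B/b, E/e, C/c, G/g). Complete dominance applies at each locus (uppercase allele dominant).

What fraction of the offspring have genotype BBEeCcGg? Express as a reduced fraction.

BbEeCcGg gametes: BECG×1, BECg×1, BEcG×1, BEcg×1, BeCG×1, BeCg×1, BecG×1, Becg×1, bECG×1, bECg×1, bEcG×1, bEcg×1, beCG×1, beCg×1, becG×1, becg×1
BBEEccgg gametes: BEcg×16
BbEeCcGg×BBEEccgg grid (16·16=256): BBEECcGg=16 BBEECcgg=16 BBEEccGg=16 BBEEccgg=16 BBEeCcGg=16 BBEeCcgg=16 BBEeccGg=16 BBEeccgg=16 BbEECcGg=16 BbEECcgg=16 BbEEccGg=16 BbEEccgg=16 BbEeCcGg=16 BbEeCcgg=16 BbEeccGg=16 BbEeccgg=16
BBEeCcGg hits 16/256; gcd=16; 16÷16/256÷16 = 1/16

P(BBEeCcGg) = 1/16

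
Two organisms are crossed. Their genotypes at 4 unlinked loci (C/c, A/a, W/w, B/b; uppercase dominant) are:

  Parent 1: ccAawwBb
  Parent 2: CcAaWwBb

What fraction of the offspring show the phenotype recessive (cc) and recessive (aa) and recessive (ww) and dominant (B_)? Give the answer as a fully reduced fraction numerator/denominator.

ccAawwBb gametes: cAwB×4, cAwb×4, cawB×4, cawb×4
CcAaWwBb gametes: CAWB×1, CAWb×1, CAwB×1, CAwb×1, CaWB×1, CaWb×1, CawB×1, Cawb×1, cAWB×1, cAWb×1, cAwB×1, cAwb×1, caWB×1, caWb×1, cawB×1, cawb×1
ccAawwBb×CcAaWwBb grid (16·16=256): CcAAWwBB=4 CcAAWwBb=8 CcAAWwbb=4 CcAAwwBB=4 CcAAwwBb=8 CcAAwwbb=4 CcAaWwBB=8 CcAaWwBb=16 CcAaWwbb=8 CcAawwBB=8 CcAawwBb=16 CcAawwbb=8 CcaaWwBB=4 CcaaWwBb=8 CcaaWwbb=4 CcaawwBB=4 CcaawwBb=8 Ccaawwbb=4 ccAAWwBB=4 ccAAWwBb=8 ccAAWwbb=4 ccAAwwBB=4 ccAAwwBb=8 ccAAwwbb=4 ccAaWwBB=8 ccAaWwBb=16 ccAaWwbb=8 ccAawwBB=8 ccAawwBb=16 ccAawwbb=8 ccaaWwBB=4 ccaaWwBb=8 ccaaWwbb=4 ccaawwBB=4 ccaawwBb=8 ccaawwbb=4
cc aa ww B_ hits 12/256; gcd=4; 12÷4/256÷4 = 3/64

P(cc aa ww B_) = 3/64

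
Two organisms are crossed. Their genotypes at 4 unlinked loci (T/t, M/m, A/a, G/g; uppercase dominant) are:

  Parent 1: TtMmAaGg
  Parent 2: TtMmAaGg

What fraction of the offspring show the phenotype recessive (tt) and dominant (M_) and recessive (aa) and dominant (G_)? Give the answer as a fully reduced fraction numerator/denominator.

P(tt M_ aa G_) = 9/256

TtMmAaGg gametes: TMAG×1, TMAg×1, TMaG×1, TMag×1, TmAG×1, TmAg×1, TmaG×1, Tmag×1, tMAG×1, tMAg×1, tMaG×1, tMag×1, tmAG×1, tmAg×1, tmaG×1, tmag×1
TtMmAaGg gametes: TMAG×1, TMAg×1, TMaG×1, TMag×1, TmAG×1, TmAg×1, TmaG×1, Tmag×1, tMAG×1, tMAg×1, tMaG×1, tMag×1, tmAG×1, tmAg×1, tmaG×1, tmag×1
TtMmAaGg×TtMmAaGg grid (16·16=256): TTMMAAGG=1 TTMMAAGg=2 TTMMAAgg=1 TTMMAaGG=2 TTMMAaGg=4 TTMMAagg=2 TTMMaaGG=1 TTMMaaGg=2 TTMMaagg=1 TTMmAAGG=2 TTMmAAGg=4 TTMmAAgg=2 TTMmAaGG=4 TTMmAaGg=8 TTMmAagg=4 TTMmaaGG=2 TTMmaaGg=4 TTMmaagg=2 TTmmAAGG=1 TTmmAAGg=2 TTmmAAgg=1 TTmmAaGG=2 TTmmAaGg=4 TTmmAagg=2 TTmmaaGG=1 TTmmaaGg=2 TTmmaagg=1 TtMMAAGG=2 TtMMAAGg=4 TtMMAAgg=2 TtMMAaGG=4 TtMMAaGg=8 TtMMAagg=4 TtMMaaGG=2 TtMMaaGg=4 TtMMaagg=2 TtMmAAGG=4 TtMmAAGg=8 TtMmAAgg=4 TtMmAaGG=8 TtMmAaGg=16 TtMmAagg=8 TtMmaaGG=4 TtMmaaGg=8 TtMmaagg=4 TtmmAAGG=2 TtmmAAGg=4 TtmmAAgg=2 TtmmAaGG=4 TtmmAaGg=8 TtmmAagg=4 TtmmaaGG=2 TtmmaaGg=4 Ttmmaagg=2 ttMMAAGG=1 ttMMAAGg=2 ttMMAAgg=1 ttMMAaGG=2 ttMMAaGg=4 ttMMAagg=2 ttMMaaGG=1 ttMMaaGg=2 ttMMaagg=1 ttMmAAGG=2 ttMmAAGg=4 ttMmAAgg=2 ttMmAaGG=4 ttMmAaGg=8 ttMmAagg=4 ttMmaaGG=2 ttMmaaGg=4 ttMmaagg=2 ttmmAAGG=1 ttmmAAGg=2 ttmmAAgg=1 ttmmAaGG=2 ttmmAaGg=4 ttmmAagg=2 ttmmaaGG=1 ttmmaaGg=2 ttmmaagg=1
tt M_ aa G_ hits 9/256; gcd=1; 9÷1/256÷1 = 9/256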